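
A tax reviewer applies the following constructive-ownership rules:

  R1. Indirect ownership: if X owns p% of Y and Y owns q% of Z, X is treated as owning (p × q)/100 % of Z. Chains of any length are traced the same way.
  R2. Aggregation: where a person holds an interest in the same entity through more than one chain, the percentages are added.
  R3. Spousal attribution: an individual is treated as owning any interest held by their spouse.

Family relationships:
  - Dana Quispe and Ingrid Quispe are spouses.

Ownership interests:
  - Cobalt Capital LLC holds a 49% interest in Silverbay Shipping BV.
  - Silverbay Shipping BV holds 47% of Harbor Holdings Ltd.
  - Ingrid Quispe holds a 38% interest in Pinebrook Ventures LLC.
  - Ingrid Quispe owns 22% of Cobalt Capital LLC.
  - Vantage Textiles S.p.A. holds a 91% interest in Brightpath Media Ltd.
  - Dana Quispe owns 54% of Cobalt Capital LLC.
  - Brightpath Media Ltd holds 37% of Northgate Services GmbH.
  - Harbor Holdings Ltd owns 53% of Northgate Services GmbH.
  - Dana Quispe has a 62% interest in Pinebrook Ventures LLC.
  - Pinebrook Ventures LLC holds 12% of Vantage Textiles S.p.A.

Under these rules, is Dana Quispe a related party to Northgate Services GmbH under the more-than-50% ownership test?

By spousal attribution (R3), Dana Quispe is treated as also owning Ingrid Quispe's interest in Cobalt Capital LLC, giving 54% + 22% = 76%.
By spousal attribution (R3), Dana Quispe is treated as also owning Ingrid Quispe's interest in Pinebrook Ventures LLC, giving 62% + 38% = 100%.
Chain via Cobalt Capital LLC → Silverbay Shipping BV → Harbor Holdings Ltd (R1): 76% × 49% × 47% × 53% = 9.276484% of Northgate Services GmbH.
Chain via Pinebrook Ventures LLC → Vantage Textiles S.p.A. → Brightpath Media Ltd (R1): 100% × 12% × 91% × 37% = 4.0404% of Northgate Services GmbH.
Aggregating (R2): 9.276484% + 4.0404% = 13.316884%.
13.316884% does not exceed the 50% threshold, so Dana is not a related party to Northgate Services GmbH.

No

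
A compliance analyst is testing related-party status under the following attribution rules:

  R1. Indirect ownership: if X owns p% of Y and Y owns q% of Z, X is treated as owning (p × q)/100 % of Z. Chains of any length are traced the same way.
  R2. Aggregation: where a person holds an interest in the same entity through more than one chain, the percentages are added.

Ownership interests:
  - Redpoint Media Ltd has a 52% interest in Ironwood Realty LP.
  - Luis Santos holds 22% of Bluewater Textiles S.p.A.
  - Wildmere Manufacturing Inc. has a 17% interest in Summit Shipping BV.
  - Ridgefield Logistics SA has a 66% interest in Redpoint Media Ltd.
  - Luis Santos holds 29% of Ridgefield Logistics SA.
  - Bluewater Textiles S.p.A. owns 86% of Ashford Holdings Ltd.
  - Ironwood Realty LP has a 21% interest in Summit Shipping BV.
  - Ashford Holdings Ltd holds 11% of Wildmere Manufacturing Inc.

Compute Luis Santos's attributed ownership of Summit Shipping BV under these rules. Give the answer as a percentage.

2.443892%

Chain via Ridgefield Logistics SA → Redpoint Media Ltd → Ironwood Realty LP (R1): 29% × 66% × 52% × 21% = 2.090088% of Summit Shipping BV.
Chain via Bluewater Textiles S.p.A. → Ashford Holdings Ltd → Wildmere Manufacturing Inc. (R1): 22% × 86% × 11% × 17% = 0.353804% of Summit Shipping BV.
Aggregating (R2): 2.090088% + 0.353804% = 2.443892%.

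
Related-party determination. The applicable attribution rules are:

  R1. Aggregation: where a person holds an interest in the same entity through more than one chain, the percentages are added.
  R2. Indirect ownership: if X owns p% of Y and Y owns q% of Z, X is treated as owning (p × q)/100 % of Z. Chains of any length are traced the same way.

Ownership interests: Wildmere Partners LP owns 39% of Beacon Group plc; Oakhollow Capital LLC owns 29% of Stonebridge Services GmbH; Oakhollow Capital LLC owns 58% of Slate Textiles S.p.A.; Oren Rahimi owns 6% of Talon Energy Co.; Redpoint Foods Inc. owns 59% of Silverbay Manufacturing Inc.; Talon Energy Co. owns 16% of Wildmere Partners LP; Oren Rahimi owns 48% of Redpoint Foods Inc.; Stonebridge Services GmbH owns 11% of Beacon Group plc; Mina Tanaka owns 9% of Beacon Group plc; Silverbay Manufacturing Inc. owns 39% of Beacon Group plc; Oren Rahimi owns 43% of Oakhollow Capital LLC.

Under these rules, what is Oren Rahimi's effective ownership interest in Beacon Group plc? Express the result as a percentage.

Chain via Oakhollow Capital LLC → Stonebridge Services GmbH (R2): 43% × 29% × 11% = 1.3717% of Beacon Group plc.
Chain via Talon Energy Co. → Wildmere Partners LP (R2): 6% × 16% × 39% = 0.3744% of Beacon Group plc.
Chain via Redpoint Foods Inc. → Silverbay Manufacturing Inc. (R2): 48% × 59% × 39% = 11.0448% of Beacon Group plc.
Aggregating (R1): 1.3717% + 0.3744% + 11.0448% = 12.7909%.

12.7909%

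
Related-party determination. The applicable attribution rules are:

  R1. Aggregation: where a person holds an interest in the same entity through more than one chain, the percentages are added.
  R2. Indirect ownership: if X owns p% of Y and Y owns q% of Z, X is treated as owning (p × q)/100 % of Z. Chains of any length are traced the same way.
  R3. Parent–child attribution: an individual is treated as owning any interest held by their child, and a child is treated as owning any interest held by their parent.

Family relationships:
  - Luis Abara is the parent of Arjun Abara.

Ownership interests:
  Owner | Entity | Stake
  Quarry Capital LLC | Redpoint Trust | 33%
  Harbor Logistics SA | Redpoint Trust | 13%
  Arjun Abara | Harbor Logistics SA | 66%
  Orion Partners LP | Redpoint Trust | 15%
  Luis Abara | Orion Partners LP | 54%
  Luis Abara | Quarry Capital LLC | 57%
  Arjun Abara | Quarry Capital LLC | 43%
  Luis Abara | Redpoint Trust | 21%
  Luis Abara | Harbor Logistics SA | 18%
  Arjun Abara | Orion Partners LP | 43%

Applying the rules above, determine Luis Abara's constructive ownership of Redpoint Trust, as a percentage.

By parent–child attribution (R3), Luis Abara is treated as also owning Arjun Abara's interest in Harbor Logistics SA, giving 18% + 66% = 84%.
By parent–child attribution (R3), Luis Abara is treated as also owning Arjun Abara's interest in Quarry Capital LLC, giving 57% + 43% = 100%.
By parent–child attribution (R3), Luis Abara is treated as also owning Arjun Abara's interest in Orion Partners LP, giving 54% + 43% = 97%.
Chain via Harbor Logistics SA (R2): 84% × 13% = 10.92% of Redpoint Trust.
Chain via Quarry Capital LLC (R2): 100% × 33% = 33% of Redpoint Trust.
Chain via Orion Partners LP (R2): 97% × 15% = 14.55% of Redpoint Trust.
Direct interest in Redpoint Trust: 21%.
Aggregating (R1): 10.92% + 33% + 14.55% + 21% = 79.47%.

79.47%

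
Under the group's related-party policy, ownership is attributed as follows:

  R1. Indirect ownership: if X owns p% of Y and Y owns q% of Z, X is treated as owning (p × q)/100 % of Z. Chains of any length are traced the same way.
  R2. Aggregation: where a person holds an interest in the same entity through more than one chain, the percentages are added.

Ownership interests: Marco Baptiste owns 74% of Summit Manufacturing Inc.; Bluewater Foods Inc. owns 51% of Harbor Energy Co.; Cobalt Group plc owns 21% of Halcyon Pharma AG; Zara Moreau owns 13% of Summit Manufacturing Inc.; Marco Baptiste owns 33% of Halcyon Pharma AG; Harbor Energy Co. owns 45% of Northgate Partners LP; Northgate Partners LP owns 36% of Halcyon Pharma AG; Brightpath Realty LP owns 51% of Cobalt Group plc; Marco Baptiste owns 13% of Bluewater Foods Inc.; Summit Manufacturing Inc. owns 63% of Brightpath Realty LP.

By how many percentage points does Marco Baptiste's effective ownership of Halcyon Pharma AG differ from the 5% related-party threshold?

Chain via Bluewater Foods Inc. → Harbor Energy Co. → Northgate Partners LP (R1): 13% × 51% × 45% × 36% = 1.07406% of Halcyon Pharma AG.
Chain via Summit Manufacturing Inc. → Brightpath Realty LP → Cobalt Group plc (R1): 74% × 63% × 51% × 21% = 4.993002% of Halcyon Pharma AG.
Direct interest in Halcyon Pharma AG: 33%.
Aggregating (R2): 1.07406% + 4.993002% + 33% = 39.067062%.
39.067062% exceeds the 5% threshold by 34.067062 percentage points.

34.067062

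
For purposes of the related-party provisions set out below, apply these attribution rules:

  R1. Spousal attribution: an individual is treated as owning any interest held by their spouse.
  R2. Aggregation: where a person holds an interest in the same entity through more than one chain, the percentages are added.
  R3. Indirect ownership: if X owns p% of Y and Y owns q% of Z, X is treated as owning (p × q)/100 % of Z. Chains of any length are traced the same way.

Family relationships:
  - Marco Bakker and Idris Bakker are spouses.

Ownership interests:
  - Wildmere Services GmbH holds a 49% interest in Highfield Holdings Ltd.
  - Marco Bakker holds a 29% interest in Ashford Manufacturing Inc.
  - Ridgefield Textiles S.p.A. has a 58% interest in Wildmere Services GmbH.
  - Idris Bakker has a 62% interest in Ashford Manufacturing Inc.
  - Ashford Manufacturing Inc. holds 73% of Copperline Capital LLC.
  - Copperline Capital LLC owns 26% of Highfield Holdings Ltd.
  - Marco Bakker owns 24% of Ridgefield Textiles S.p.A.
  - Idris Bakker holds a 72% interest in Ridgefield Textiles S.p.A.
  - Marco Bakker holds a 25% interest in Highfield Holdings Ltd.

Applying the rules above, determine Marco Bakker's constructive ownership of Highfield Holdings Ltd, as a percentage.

By spousal attribution (R1), Marco Bakker is treated as also owning Idris Bakker's interest in Ridgefield Textiles S.p.A, giving 24% + 72% = 96%.
By spousal attribution (R1), Marco Bakker is treated as also owning Idris Bakker's interest in Ashford Manufacturing Inc, giving 29% + 62% = 91%.
Chain via Ridgefield Textiles S.p.A. → Wildmere Services GmbH (R3): 96% × 58% × 49% = 27.2832% of Highfield Holdings Ltd.
Chain via Ashford Manufacturing Inc. → Copperline Capital LLC (R3): 91% × 73% × 26% = 17.2718% of Highfield Holdings Ltd.
Direct interest in Highfield Holdings Ltd: 25%.
Aggregating (R2): 27.2832% + 17.2718% + 25% = 69.555%.

69.555%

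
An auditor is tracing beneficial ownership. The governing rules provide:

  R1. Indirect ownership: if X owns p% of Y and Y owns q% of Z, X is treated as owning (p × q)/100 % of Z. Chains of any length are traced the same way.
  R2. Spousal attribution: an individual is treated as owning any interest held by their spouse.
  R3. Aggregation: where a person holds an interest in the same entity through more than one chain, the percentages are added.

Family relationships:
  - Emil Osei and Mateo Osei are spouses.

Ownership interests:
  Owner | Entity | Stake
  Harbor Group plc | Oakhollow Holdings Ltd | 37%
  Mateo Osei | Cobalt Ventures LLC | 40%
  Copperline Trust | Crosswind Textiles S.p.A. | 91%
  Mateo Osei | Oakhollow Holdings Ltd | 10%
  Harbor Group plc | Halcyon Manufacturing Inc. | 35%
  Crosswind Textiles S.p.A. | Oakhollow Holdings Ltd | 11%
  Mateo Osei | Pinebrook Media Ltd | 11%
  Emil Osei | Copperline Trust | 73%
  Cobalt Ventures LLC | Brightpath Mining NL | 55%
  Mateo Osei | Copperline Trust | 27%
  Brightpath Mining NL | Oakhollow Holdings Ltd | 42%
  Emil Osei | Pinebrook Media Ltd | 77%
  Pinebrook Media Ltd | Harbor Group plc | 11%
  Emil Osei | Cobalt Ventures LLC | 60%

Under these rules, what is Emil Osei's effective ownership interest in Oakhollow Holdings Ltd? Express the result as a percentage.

By spousal attribution (R2), Emil Osei is treated as also owning Mateo Osei's interest in Cobalt Ventures LLC, giving 60% + 40% = 100%.
By spousal attribution (R2), Emil Osei is treated as also owning Mateo Osei's interest in Copperline Trust, giving 73% + 27% = 100%.
By spousal attribution (R2), Emil Osei is treated as also owning Mateo Osei's interest in Pinebrook Media Ltd, giving 77% + 11% = 88%.
By spousal attribution (R2), Emil Osei is treated as owning Mateo Osei's 10% interest in Oakhollow Holdings Ltd.
Chain via Cobalt Ventures LLC → Brightpath Mining NL (R1): 100% × 55% × 42% = 23.1% of Oakhollow Holdings Ltd.
Chain via Copperline Trust → Crosswind Textiles S.p.A. (R1): 100% × 91% × 11% = 10.01% of Oakhollow Holdings Ltd.
Chain via Pinebrook Media Ltd → Harbor Group plc (R1): 88% × 11% × 37% = 3.5816% of Oakhollow Holdings Ltd.
Direct interest in Oakhollow Holdings Ltd: 10%.
Aggregating (R3): 23.1% + 10.01% + 3.5816% + 10% = 46.6916%.

46.6916%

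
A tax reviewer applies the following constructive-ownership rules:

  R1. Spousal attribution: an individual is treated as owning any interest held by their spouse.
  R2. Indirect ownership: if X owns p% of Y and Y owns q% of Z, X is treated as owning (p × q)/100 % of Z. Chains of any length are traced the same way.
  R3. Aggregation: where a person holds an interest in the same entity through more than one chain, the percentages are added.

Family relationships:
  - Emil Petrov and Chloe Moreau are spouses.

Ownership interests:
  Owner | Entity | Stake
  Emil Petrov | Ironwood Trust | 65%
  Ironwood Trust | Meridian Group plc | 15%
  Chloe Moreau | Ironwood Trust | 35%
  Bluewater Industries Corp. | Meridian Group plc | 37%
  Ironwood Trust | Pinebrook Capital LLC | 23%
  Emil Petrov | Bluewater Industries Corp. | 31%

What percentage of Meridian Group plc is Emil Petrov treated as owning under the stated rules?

26.47%

By spousal attribution (R1), Emil Petrov is treated as also owning Chloe Moreau's interest in Ironwood Trust, giving 65% + 35% = 100%.
Chain via Bluewater Industries Corp. (R2): 31% × 37% = 11.47% of Meridian Group plc.
Chain via Ironwood Trust (R2): 100% × 15% = 15% of Meridian Group plc.
Aggregating (R3): 11.47% + 15% = 26.47%.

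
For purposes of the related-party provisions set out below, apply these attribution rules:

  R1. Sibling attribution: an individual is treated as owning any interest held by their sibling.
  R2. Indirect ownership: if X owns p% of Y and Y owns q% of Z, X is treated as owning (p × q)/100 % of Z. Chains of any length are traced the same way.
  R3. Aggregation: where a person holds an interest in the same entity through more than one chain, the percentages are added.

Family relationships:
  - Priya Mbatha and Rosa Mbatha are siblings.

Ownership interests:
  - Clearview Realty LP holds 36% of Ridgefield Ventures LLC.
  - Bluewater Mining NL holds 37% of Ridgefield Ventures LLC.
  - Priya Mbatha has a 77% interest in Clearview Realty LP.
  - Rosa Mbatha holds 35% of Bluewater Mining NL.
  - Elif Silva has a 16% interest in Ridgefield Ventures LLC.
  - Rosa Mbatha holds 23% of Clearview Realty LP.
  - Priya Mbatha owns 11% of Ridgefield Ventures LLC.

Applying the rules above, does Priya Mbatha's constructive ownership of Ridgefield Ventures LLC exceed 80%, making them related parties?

No

By sibling attribution (R1), Priya Mbatha is treated as also owning Rosa Mbatha's interest in Clearview Realty LP, giving 77% + 23% = 100%.
By sibling attribution (R1), Priya Mbatha is treated as owning Rosa Mbatha's 35% interest in Bluewater Mining NL.
Chain via Clearview Realty LP (R2): 100% × 36% = 36% of Ridgefield Ventures LLC.
Direct interest in Ridgefield Ventures LLC: 11%.
Chain via Bluewater Mining NL (R2): 35% × 37% = 12.95% of Ridgefield Ventures LLC.
Aggregating (R3): 36% + 11% + 12.95% = 59.95%.
59.95% does not exceed the 80% threshold, so Priya is not a related party to Ridgefield Ventures LLC.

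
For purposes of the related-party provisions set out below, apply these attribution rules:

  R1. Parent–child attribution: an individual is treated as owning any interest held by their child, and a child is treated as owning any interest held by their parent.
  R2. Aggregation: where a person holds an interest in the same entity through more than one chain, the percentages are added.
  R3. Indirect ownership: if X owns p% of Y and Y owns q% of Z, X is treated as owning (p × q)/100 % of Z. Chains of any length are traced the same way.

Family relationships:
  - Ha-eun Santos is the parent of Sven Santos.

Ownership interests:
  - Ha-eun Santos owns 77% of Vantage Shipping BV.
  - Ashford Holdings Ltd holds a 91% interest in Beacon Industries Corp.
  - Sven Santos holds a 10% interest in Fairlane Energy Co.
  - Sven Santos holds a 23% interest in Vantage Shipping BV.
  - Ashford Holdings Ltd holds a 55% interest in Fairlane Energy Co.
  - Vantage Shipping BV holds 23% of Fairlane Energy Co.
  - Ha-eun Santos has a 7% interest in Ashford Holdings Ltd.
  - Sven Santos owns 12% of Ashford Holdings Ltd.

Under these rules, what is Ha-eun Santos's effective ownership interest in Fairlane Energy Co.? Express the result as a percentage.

By parent–child attribution (R1), Ha-eun Santos is treated as also owning Sven Santos's interest in Ashford Holdings Ltd, giving 7% + 12% = 19%.
By parent–child attribution (R1), Ha-eun Santos is treated as also owning Sven Santos's interest in Vantage Shipping BV, giving 77% + 23% = 100%.
By parent–child attribution (R1), Ha-eun Santos is treated as owning Sven Santos's 10% interest in Fairlane Energy Co.
Chain via Ashford Holdings Ltd (R3): 19% × 55% = 10.45% of Fairlane Energy Co.
Chain via Vantage Shipping BV (R3): 100% × 23% = 23% of Fairlane Energy Co.
Direct interest in Fairlane Energy Co: 10%.
Aggregating (R2): 10.45% + 23% + 10% = 43.45%.

43.45%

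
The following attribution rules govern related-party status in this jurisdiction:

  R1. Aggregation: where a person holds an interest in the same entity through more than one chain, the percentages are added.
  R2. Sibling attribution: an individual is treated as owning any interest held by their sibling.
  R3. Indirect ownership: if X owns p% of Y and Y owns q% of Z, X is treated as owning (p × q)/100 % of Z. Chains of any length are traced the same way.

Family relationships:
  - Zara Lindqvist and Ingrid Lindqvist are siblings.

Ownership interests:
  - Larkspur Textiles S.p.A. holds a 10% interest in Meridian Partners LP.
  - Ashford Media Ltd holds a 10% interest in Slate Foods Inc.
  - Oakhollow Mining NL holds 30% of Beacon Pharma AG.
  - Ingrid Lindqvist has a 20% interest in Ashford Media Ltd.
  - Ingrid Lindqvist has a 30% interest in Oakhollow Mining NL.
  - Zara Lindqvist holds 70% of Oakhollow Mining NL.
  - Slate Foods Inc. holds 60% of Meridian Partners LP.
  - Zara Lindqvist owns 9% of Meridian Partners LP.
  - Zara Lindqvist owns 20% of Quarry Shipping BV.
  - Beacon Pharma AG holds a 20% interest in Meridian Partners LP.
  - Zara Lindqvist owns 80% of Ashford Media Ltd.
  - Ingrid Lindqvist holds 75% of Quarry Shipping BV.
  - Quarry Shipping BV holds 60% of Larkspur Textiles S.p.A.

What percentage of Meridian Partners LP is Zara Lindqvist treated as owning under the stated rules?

By sibling attribution (R2), Zara Lindqvist is treated as also owning Ingrid Lindqvist's interest in Oakhollow Mining NL, giving 70% + 30% = 100%.
By sibling attribution (R2), Zara Lindqvist is treated as also owning Ingrid Lindqvist's interest in Ashford Media Ltd, giving 80% + 20% = 100%.
By sibling attribution (R2), Zara Lindqvist is treated as also owning Ingrid Lindqvist's interest in Quarry Shipping BV, giving 20% + 75% = 95%.
Chain via Oakhollow Mining NL → Beacon Pharma AG (R3): 100% × 30% × 20% = 6% of Meridian Partners LP.
Chain via Ashford Media Ltd → Slate Foods Inc. (R3): 100% × 10% × 60% = 6% of Meridian Partners LP.
Chain via Quarry Shipping BV → Larkspur Textiles S.p.A. (R3): 95% × 60% × 10% = 5.7% of Meridian Partners LP.
Direct interest in Meridian Partners LP: 9%.
Aggregating (R1): 6% + 6% + 5.7% + 9% = 26.7%.

26.7%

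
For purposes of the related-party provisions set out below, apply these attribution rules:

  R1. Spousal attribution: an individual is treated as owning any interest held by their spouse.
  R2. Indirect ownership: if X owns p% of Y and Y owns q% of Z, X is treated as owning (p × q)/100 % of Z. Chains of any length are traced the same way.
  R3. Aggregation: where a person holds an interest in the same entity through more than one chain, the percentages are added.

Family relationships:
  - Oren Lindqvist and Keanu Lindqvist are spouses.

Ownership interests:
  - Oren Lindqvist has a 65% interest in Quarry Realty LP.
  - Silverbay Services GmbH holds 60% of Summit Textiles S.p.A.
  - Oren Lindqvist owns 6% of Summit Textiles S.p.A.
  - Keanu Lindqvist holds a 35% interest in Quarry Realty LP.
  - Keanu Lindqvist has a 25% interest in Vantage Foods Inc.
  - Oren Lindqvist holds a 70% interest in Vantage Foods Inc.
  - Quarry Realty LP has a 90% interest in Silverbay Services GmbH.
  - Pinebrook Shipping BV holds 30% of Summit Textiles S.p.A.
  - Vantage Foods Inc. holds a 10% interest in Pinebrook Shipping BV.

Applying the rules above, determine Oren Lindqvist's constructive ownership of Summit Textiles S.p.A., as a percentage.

By spousal attribution (R1), Oren Lindqvist is treated as also owning Keanu Lindqvist's interest in Vantage Foods Inc, giving 70% + 25% = 95%.
By spousal attribution (R1), Oren Lindqvist is treated as also owning Keanu Lindqvist's interest in Quarry Realty LP, giving 65% + 35% = 100%.
Chain via Vantage Foods Inc. → Pinebrook Shipping BV (R2): 95% × 10% × 30% = 2.85% of Summit Textiles S.p.A.
Chain via Quarry Realty LP → Silverbay Services GmbH (R2): 100% × 90% × 60% = 54% of Summit Textiles S.p.A.
Direct interest in Summit Textiles S.p.A: 6%.
Aggregating (R3): 2.85% + 54% + 6% = 62.85%.

62.85%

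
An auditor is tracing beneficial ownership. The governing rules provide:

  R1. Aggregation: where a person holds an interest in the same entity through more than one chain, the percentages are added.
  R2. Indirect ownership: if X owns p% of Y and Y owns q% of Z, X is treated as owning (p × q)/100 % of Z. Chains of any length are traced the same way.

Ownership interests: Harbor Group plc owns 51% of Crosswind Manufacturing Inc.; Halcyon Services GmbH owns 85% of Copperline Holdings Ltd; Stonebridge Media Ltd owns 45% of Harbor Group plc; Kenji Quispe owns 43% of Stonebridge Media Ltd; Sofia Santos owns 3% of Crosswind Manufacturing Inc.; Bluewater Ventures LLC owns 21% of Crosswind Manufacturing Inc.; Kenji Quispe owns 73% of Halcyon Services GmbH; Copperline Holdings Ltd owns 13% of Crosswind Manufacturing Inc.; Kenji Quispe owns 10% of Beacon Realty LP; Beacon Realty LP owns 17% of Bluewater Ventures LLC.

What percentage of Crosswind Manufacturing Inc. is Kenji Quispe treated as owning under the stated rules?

18.292%

Chain via Stonebridge Media Ltd → Harbor Group plc (R2): 43% × 45% × 51% = 9.8685% of Crosswind Manufacturing Inc.
Chain via Beacon Realty LP → Bluewater Ventures LLC (R2): 10% × 17% × 21% = 0.357% of Crosswind Manufacturing Inc.
Chain via Halcyon Services GmbH → Copperline Holdings Ltd (R2): 73% × 85% × 13% = 8.0665% of Crosswind Manufacturing Inc.
Aggregating (R1): 9.8685% + 0.357% + 8.0665% = 18.292%.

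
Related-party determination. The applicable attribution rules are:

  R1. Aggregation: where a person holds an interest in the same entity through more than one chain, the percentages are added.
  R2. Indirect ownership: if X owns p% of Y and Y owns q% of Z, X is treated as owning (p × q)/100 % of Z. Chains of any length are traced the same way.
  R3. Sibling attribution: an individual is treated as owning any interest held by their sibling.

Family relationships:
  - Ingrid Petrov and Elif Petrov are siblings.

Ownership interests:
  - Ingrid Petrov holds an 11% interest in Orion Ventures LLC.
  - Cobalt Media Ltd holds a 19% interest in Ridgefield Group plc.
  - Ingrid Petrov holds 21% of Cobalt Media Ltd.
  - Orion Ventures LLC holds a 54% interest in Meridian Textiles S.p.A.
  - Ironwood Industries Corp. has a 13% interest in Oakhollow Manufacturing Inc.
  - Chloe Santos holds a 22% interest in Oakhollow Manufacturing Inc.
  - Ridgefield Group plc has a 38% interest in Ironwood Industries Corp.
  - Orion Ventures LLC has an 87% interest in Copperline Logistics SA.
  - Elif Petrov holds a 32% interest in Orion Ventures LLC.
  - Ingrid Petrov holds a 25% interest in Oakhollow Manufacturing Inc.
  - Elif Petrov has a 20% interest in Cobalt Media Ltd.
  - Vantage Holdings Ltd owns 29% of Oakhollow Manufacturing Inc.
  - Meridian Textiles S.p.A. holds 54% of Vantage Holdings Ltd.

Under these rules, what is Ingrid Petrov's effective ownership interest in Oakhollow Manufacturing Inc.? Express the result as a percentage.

By sibling attribution (R3), Ingrid Petrov is treated as also owning Elif Petrov's interest in Orion Ventures LLC, giving 11% + 32% = 43%.
By sibling attribution (R3), Ingrid Petrov is treated as also owning Elif Petrov's interest in Cobalt Media Ltd, giving 21% + 20% = 41%.
Chain via Orion Ventures LLC → Meridian Textiles S.p.A. → Vantage Holdings Ltd (R2): 43% × 54% × 54% × 29% = 3.636252% of Oakhollow Manufacturing Inc.
Chain via Cobalt Media Ltd → Ridgefield Group plc → Ironwood Industries Corp. (R2): 41% × 19% × 38% × 13% = 0.384826% of Oakhollow Manufacturing Inc.
Direct interest in Oakhollow Manufacturing Inc: 25%.
Aggregating (R1): 3.636252% + 0.384826% + 25% = 29.021078%.

29.021078%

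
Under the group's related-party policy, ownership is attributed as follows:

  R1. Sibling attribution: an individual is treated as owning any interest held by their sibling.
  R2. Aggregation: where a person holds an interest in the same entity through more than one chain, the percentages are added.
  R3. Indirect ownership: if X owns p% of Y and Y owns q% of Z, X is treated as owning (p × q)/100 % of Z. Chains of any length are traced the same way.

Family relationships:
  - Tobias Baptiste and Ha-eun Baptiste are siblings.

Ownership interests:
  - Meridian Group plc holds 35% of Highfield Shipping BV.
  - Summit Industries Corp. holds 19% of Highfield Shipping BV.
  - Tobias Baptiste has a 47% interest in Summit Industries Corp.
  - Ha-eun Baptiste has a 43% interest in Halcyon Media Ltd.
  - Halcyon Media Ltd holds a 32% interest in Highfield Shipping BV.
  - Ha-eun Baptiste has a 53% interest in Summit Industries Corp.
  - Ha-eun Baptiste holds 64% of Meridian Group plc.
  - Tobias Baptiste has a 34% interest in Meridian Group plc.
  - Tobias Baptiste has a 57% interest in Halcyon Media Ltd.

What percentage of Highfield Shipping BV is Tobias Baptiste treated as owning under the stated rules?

By sibling attribution (R1), Tobias Baptiste is treated as also owning Ha-eun Baptiste's interest in Meridian Group plc, giving 34% + 64% = 98%.
By sibling attribution (R1), Tobias Baptiste is treated as also owning Ha-eun Baptiste's interest in Summit Industries Corp, giving 47% + 53% = 100%.
By sibling attribution (R1), Tobias Baptiste is treated as also owning Ha-eun Baptiste's interest in Halcyon Media Ltd, giving 57% + 43% = 100%.
Chain via Meridian Group plc (R3): 98% × 35% = 34.3% of Highfield Shipping BV.
Chain via Summit Industries Corp. (R3): 100% × 19% = 19% of Highfield Shipping BV.
Chain via Halcyon Media Ltd (R3): 100% × 32% = 32% of Highfield Shipping BV.
Aggregating (R2): 34.3% + 19% + 32% = 85.3%.

85.3%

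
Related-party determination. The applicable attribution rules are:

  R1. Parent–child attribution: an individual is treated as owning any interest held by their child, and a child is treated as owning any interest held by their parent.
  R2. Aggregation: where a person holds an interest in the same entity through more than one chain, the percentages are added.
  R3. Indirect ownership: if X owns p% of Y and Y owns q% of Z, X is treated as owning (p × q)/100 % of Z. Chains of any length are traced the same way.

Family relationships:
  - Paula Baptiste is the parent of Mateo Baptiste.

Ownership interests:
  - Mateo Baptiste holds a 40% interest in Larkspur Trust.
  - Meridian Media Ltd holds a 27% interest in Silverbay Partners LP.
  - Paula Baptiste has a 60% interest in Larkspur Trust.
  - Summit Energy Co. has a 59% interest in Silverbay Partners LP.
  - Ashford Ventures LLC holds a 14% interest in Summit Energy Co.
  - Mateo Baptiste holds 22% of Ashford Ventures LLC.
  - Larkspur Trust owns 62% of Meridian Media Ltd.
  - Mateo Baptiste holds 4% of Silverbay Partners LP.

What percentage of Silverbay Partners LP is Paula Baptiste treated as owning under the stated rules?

22.5572%

By parent–child attribution (R1), Paula Baptiste is treated as also owning Mateo Baptiste's interest in Larkspur Trust, giving 60% + 40% = 100%.
By parent–child attribution (R1), Paula Baptiste is treated as owning Mateo Baptiste's 22% interest in Ashford Ventures LLC.
By parent–child attribution (R1), Paula Baptiste is treated as owning Mateo Baptiste's 4% interest in Silverbay Partners LP.
Chain via Larkspur Trust → Meridian Media Ltd (R3): 100% × 62% × 27% = 16.74% of Silverbay Partners LP.
Chain via Ashford Ventures LLC → Summit Energy Co. (R3): 22% × 14% × 59% = 1.8172% of Silverbay Partners LP.
Direct interest in Silverbay Partners LP: 4%.
Aggregating (R2): 16.74% + 1.8172% + 4% = 22.5572%.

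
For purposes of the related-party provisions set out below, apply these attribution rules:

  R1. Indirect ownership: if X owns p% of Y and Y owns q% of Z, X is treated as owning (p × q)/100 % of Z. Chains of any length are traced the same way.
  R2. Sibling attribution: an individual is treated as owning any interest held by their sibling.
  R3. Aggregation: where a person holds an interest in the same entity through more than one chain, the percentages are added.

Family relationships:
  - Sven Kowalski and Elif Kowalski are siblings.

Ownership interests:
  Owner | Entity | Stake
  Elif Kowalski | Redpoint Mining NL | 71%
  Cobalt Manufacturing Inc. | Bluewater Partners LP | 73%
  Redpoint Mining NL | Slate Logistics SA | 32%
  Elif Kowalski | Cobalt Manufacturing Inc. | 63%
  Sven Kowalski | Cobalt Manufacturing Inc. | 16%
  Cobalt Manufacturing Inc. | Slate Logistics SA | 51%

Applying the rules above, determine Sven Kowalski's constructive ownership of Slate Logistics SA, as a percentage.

63.01%

By sibling attribution (R2), Sven Kowalski is treated as also owning Elif Kowalski's interest in Cobalt Manufacturing Inc, giving 16% + 63% = 79%.
By sibling attribution (R2), Sven Kowalski is treated as owning Elif Kowalski's 71% interest in Redpoint Mining NL.
Chain via Cobalt Manufacturing Inc. (R1): 79% × 51% = 40.29% of Slate Logistics SA.
Chain via Redpoint Mining NL (R1): 71% × 32% = 22.72% of Slate Logistics SA.
Aggregating (R3): 40.29% + 22.72% = 63.01%.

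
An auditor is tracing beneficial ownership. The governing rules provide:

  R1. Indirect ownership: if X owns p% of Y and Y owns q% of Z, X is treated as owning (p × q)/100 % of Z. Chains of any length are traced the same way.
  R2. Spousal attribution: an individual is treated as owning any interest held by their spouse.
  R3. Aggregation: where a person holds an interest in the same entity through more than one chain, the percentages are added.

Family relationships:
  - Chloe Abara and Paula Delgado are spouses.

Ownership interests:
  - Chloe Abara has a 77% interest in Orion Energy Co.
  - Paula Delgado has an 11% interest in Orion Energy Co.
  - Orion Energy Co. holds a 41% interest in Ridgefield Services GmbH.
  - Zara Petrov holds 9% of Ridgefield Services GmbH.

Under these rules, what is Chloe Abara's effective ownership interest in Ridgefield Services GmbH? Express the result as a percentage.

36.08%

By spousal attribution (R2), Chloe Abara is treated as also owning Paula Delgado's interest in Orion Energy Co, giving 77% + 11% = 88%.
Chain via Orion Energy Co. (R1): 88% × 41% = 36.08% of Ridgefield Services GmbH.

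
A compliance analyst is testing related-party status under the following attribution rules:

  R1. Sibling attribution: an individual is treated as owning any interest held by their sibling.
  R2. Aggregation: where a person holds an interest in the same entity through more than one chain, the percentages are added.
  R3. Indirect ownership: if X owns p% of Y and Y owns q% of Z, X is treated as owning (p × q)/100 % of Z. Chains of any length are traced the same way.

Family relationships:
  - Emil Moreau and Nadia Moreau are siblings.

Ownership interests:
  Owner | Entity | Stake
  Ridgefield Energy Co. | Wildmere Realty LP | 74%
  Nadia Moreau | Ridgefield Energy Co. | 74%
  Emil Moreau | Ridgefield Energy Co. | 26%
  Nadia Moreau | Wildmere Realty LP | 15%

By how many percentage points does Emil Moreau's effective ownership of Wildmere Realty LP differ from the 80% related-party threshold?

By sibling attribution (R1), Emil Moreau is treated as also owning Nadia Moreau's interest in Ridgefield Energy Co, giving 26% + 74% = 100%.
By sibling attribution (R1), Emil Moreau is treated as owning Nadia Moreau's 15% interest in Wildmere Realty LP.
Chain via Ridgefield Energy Co. (R3): 100% × 74% = 74% of Wildmere Realty LP.
Direct interest in Wildmere Realty LP: 15%.
Aggregating (R2): 74% + 15% = 89%.
89% exceeds the 80% threshold by 9 percentage points.

9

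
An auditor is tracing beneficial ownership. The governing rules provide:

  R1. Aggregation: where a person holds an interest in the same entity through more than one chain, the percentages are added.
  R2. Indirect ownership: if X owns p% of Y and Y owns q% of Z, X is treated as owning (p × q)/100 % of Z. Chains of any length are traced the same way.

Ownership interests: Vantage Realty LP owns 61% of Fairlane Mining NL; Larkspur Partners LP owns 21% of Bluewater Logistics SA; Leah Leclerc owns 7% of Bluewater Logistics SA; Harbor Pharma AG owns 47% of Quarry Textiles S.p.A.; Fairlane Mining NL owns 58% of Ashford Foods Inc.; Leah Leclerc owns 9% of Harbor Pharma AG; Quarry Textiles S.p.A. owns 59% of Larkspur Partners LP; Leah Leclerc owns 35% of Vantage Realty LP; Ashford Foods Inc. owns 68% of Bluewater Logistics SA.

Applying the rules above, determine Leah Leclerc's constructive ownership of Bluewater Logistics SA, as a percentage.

15.944537%

Chain via Vantage Realty LP → Fairlane Mining NL → Ashford Foods Inc. (R2): 35% × 61% × 58% × 68% = 8.42044% of Bluewater Logistics SA.
Chain via Harbor Pharma AG → Quarry Textiles S.p.A. → Larkspur Partners LP (R2): 9% × 47% × 59% × 21% = 0.524097% of Bluewater Logistics SA.
Direct interest in Bluewater Logistics SA: 7%.
Aggregating (R1): 8.42044% + 0.524097% + 7% = 15.944537%.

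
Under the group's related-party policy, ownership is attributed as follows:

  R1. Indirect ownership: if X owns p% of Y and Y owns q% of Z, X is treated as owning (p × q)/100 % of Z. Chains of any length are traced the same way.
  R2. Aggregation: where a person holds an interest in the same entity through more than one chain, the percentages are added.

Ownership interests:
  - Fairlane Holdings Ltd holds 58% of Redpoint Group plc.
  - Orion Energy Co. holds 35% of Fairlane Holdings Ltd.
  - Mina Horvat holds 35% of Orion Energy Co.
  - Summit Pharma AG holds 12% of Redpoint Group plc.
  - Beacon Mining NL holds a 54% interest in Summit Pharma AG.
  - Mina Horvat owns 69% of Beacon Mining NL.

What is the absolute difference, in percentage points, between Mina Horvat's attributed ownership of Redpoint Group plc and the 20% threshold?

8.4238

Chain via Beacon Mining NL → Summit Pharma AG (R1): 69% × 54% × 12% = 4.4712% of Redpoint Group plc.
Chain via Orion Energy Co. → Fairlane Holdings Ltd (R1): 35% × 35% × 58% = 7.105% of Redpoint Group plc.
Aggregating (R2): 4.4712% + 7.105% = 11.5762%.
11.5762% falls short of the 20% threshold by 8.4238 percentage points.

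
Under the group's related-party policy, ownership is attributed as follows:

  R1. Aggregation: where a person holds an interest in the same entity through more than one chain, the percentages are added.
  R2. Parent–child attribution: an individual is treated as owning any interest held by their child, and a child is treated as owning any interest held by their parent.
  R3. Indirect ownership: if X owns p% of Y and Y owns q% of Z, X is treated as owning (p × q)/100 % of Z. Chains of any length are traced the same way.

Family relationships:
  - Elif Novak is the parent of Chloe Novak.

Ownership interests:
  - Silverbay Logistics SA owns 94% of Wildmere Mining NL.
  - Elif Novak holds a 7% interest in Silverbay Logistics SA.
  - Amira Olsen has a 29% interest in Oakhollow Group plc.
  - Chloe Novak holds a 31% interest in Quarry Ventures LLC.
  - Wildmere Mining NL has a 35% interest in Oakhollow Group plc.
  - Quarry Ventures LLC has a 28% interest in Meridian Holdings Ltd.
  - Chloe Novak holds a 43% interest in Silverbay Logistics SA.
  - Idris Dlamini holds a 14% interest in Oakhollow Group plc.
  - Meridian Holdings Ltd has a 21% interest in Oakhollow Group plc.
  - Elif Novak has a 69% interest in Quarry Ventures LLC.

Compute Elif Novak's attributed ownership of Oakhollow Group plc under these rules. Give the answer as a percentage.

22.33%

By parent–child attribution (R2), Elif Novak is treated as also owning Chloe Novak's interest in Silverbay Logistics SA, giving 7% + 43% = 50%.
By parent–child attribution (R2), Elif Novak is treated as also owning Chloe Novak's interest in Quarry Ventures LLC, giving 69% + 31% = 100%.
Chain via Silverbay Logistics SA → Wildmere Mining NL (R3): 50% × 94% × 35% = 16.45% of Oakhollow Group plc.
Chain via Quarry Ventures LLC → Meridian Holdings Ltd (R3): 100% × 28% × 21% = 5.88% of Oakhollow Group plc.
Aggregating (R1): 16.45% + 5.88% = 22.33%.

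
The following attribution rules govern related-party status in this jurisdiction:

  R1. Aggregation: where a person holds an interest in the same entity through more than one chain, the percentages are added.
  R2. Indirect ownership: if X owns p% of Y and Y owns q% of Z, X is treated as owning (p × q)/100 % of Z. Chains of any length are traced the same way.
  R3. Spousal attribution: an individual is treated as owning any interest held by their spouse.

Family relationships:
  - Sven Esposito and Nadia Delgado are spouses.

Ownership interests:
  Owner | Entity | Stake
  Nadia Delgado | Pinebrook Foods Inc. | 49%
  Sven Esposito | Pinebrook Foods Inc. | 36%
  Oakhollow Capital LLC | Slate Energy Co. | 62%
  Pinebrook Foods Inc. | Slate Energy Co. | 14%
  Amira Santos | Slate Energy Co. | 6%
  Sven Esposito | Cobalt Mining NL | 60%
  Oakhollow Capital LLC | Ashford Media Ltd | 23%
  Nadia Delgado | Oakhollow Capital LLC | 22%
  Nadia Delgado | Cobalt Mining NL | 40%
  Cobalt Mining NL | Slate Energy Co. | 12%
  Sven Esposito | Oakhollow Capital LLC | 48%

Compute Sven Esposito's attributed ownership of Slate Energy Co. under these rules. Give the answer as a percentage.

67.3%

By spousal attribution (R3), Sven Esposito is treated as also owning Nadia Delgado's interest in Cobalt Mining NL, giving 60% + 40% = 100%.
By spousal attribution (R3), Sven Esposito is treated as also owning Nadia Delgado's interest in Oakhollow Capital LLC, giving 48% + 22% = 70%.
By spousal attribution (R3), Sven Esposito is treated as also owning Nadia Delgado's interest in Pinebrook Foods Inc, giving 36% + 49% = 85%.
Chain via Cobalt Mining NL (R2): 100% × 12% = 12% of Slate Energy Co.
Chain via Oakhollow Capital LLC (R2): 70% × 62% = 43.4% of Slate Energy Co.
Chain via Pinebrook Foods Inc. (R2): 85% × 14% = 11.9% of Slate Energy Co.
Aggregating (R1): 12% + 43.4% + 11.9% = 67.3%.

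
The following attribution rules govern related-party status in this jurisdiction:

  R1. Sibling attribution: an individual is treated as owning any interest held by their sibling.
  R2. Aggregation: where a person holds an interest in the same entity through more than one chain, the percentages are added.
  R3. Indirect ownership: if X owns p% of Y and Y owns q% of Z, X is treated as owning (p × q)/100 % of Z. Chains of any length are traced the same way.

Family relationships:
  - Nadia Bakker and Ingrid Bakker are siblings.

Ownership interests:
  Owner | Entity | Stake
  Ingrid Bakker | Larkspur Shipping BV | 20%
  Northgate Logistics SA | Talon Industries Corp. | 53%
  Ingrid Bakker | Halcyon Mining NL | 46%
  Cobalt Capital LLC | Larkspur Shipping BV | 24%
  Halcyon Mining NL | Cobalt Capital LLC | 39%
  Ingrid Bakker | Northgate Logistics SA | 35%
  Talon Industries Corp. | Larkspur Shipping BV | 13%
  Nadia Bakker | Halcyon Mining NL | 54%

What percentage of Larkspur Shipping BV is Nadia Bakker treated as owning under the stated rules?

By sibling attribution (R1), Nadia Bakker is treated as also owning Ingrid Bakker's interest in Halcyon Mining NL, giving 54% + 46% = 100%.
By sibling attribution (R1), Nadia Bakker is treated as owning Ingrid Bakker's 35% interest in Northgate Logistics SA.
By sibling attribution (R1), Nadia Bakker is treated as owning Ingrid Bakker's 20% interest in Larkspur Shipping BV.
Chain via Halcyon Mining NL → Cobalt Capital LLC (R3): 100% × 39% × 24% = 9.36% of Larkspur Shipping BV.
Chain via Northgate Logistics SA → Talon Industries Corp. (R3): 35% × 53% × 13% = 2.4115% of Larkspur Shipping BV.
Direct interest in Larkspur Shipping BV: 20%.
Aggregating (R2): 9.36% + 2.4115% + 20% = 31.7715%.

31.7715%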